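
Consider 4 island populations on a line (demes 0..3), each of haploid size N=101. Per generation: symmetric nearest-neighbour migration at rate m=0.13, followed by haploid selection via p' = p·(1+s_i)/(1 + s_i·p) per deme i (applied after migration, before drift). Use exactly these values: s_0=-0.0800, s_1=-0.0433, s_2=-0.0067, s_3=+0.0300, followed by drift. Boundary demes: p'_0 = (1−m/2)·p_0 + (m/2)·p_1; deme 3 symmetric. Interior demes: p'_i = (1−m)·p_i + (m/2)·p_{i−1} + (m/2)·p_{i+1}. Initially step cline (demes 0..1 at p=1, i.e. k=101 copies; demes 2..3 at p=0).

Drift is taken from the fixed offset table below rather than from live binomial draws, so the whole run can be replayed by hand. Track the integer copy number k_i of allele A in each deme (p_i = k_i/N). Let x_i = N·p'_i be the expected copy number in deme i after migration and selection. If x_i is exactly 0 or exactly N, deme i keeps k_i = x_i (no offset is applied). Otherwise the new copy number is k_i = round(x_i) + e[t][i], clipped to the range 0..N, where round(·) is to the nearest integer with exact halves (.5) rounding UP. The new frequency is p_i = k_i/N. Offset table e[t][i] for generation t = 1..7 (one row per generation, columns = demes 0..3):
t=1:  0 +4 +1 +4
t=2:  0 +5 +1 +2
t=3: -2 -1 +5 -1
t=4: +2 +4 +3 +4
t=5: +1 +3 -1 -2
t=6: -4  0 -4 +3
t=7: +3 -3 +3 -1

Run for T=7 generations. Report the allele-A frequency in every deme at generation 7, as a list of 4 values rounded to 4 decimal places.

t=0: k=[101 101 0 0]
t=1: x=[101.0000 94.1580 6.5239 0.0000] k=[101 98 8 0]
t=2: x=[100.7881 91.9882 13.2524 0.5355] k=[101 97 14 3]
t=3: x=[100.7175 91.4905 18.5779 3.8222] k=[99 90 24 3]
t=4: x=[98.1965 85.7301 26.7925 4.4901] k=[100 90 30 8]
t=5: x=[99.2091 86.1996 32.3221 9.6858] k=[100 89 31 8]
t=6: x=[99.1386 85.3691 33.1252 9.7523] k=[95 85 29 13]
t=7: x=[93.8129 81.3180 31.4542 14.4011] k=[97 78 34 13]

[0.9604, 0.7723, 0.3366, 0.1287]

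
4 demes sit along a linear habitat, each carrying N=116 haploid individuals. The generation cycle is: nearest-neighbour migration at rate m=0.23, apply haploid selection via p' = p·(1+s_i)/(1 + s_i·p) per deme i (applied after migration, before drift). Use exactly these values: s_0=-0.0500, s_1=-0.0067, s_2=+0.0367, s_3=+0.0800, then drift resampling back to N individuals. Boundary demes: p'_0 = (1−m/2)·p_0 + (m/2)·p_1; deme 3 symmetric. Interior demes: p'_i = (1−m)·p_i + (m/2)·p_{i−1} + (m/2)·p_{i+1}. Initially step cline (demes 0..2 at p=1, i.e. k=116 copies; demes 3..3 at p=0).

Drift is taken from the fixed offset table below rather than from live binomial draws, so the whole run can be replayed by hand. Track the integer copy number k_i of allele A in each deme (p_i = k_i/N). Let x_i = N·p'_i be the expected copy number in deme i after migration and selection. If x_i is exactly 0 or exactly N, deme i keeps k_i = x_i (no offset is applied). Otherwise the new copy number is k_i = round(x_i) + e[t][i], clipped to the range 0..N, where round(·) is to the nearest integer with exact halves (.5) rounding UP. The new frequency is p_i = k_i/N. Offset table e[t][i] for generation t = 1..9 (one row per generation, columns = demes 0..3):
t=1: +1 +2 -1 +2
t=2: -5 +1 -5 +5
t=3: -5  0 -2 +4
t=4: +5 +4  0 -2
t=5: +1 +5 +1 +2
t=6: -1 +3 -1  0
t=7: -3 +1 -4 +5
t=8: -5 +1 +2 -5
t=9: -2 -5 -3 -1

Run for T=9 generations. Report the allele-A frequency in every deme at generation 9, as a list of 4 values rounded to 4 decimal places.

t=0: k=[116 116 116 0]
t=1: x=[116.0000 116.0000 103.0796 14.2759] k=[116 116 102 16]
t=2: x=[116.0000 114.3793 94.3616 27.4707] k=[116 115 89 32]
t=3: x=[115.8790 112.0997 86.2394 40.5609] k=[111 112 84 45]
t=4: x=[110.8693 108.6187 83.5835 51.6801] k=[116 113 84 50]
t=5: x=[115.6369 109.9717 84.2627 56.1357] k=[116 115 85 58]
t=6: x=[115.8790 111.6369 86.1510 63.3248] k=[115 115 85 63]
t=7: x=[114.9478 111.5211 86.7160 67.7123] k=[112 113 83 73]
t=8: x=[111.9177 109.3932 86.1067 76.1860] k=[107 110 88 71]
t=9: x=[106.9251 107.0697 89.3226 75.0170] k=[105 102 86 74]

[0.9052, 0.8793, 0.7414, 0.6379]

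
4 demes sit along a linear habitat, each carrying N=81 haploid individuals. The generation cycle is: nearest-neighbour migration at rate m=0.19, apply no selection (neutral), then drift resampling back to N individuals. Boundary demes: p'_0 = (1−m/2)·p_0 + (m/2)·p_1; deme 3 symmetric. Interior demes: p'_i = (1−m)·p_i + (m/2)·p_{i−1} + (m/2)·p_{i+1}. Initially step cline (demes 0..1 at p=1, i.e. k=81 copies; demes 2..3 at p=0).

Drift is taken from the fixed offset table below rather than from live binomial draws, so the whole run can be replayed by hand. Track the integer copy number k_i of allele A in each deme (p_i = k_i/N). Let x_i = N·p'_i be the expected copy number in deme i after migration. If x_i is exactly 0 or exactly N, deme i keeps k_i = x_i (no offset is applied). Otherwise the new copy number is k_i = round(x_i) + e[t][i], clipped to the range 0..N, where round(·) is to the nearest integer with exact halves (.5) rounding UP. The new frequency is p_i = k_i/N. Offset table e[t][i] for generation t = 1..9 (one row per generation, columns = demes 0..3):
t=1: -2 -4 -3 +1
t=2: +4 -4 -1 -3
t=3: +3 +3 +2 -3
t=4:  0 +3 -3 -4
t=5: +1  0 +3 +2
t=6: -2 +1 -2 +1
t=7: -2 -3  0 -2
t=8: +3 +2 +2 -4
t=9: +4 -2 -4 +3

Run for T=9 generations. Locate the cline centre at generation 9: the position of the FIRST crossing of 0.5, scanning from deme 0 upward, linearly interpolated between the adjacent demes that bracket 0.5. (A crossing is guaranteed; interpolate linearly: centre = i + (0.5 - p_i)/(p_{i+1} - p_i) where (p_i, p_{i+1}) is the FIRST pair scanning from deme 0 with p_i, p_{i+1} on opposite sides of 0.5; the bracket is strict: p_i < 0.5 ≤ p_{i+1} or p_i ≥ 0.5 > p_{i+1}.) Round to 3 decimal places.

1.352

t=0: k=[81 81 0 0]
t=1: x=[81.0000 73.3050 7.6950 0.0000] k=[81 69 5 0]
t=2: x=[79.8600 64.0600 10.6050 0.4750] k=[81 60 10 0]
t=3: x=[79.0050 57.2450 13.8000 0.9500] k=[81 60 16 0]
t=4: x=[79.0050 57.8150 18.6600 1.5200] k=[79 61 16 0]
t=5: x=[77.2900 58.4350 18.7550 1.5200] k=[78 58 22 4]
t=6: x=[76.1000 56.4800 23.7100 5.7100] k=[74 57 22 7]
t=7: x=[72.3850 55.2900 23.9000 8.4250] k=[70 52 24 6]
t=8: x=[68.2900 51.0500 24.9500 7.7100] k=[71 53 27 4]
t=9: x=[69.2900 52.2400 27.2850 6.1850] k=[73 50 23 9]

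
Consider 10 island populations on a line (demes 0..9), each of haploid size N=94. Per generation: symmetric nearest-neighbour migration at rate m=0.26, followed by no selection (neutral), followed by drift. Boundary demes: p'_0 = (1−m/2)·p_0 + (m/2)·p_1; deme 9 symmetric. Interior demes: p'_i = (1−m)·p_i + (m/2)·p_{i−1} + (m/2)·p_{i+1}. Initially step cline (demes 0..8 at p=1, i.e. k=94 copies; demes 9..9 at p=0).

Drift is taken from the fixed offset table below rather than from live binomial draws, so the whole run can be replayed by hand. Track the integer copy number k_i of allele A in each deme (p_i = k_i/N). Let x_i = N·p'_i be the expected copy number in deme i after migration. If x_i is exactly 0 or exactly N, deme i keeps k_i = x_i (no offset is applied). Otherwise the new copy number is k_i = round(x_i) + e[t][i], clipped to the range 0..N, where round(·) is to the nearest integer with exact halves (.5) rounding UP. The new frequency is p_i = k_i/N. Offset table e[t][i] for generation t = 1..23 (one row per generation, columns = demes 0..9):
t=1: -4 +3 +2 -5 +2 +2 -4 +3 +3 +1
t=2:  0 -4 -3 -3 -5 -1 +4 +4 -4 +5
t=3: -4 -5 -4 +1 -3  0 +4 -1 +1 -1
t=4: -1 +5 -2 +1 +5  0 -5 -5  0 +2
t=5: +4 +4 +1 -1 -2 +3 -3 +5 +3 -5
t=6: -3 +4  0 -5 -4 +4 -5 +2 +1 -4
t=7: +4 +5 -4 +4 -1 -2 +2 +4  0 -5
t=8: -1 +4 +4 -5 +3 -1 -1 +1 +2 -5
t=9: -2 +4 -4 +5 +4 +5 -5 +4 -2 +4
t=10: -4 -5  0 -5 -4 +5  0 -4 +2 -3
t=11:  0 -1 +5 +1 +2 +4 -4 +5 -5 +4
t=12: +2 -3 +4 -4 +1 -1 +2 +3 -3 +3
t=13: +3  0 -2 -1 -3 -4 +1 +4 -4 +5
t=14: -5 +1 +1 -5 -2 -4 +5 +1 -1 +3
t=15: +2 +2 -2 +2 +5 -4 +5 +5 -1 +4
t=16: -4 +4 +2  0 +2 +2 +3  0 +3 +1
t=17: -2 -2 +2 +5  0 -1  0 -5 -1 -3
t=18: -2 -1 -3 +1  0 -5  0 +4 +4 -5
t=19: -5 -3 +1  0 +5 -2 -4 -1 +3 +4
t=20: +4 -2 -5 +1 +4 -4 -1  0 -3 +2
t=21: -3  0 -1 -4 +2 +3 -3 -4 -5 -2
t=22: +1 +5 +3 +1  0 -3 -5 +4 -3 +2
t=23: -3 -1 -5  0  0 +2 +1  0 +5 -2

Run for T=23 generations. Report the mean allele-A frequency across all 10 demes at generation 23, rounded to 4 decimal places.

t=0: k=[94 94 94 94 94 94 94 94 94 0]
t=1: x=[94.0000 94.0000 94.0000 94.0000 94.0000 94.0000 94.0000 94.0000 81.7800 12.2200] k=[94 94 94 94 94 94 94 94 85 13]
t=2: x=[94.0000 94.0000 94.0000 94.0000 94.0000 94.0000 94.0000 92.8300 76.8100 22.3600] k=[94 94 94 94 94 94 94 94 73 27]
t=3: x=[94.0000 94.0000 94.0000 94.0000 94.0000 94.0000 94.0000 91.2700 69.7500 32.9800] k=[94 94 94 94 94 94 94 90 71 32]
t=4: x=[94.0000 94.0000 94.0000 94.0000 94.0000 94.0000 93.4800 88.0500 68.4000 37.0700] k=[94 94 94 94 94 94 88 83 68 39]
t=5: x=[94.0000 94.0000 94.0000 94.0000 94.0000 93.2200 88.1300 81.7000 66.1800 42.7700] k=[94 94 94 94 94 94 85 87 69 38]
t=6: x=[94.0000 94.0000 94.0000 94.0000 94.0000 92.8300 86.4300 84.4000 67.3100 42.0300] k=[94 94 94 94 94 94 81 86 68 38]
t=7: x=[94.0000 94.0000 94.0000 94.0000 94.0000 92.3100 83.3400 83.0100 66.4400 41.9000] k=[94 94 94 94 94 90 85 87 66 37]
t=8: x=[94.0000 94.0000 94.0000 94.0000 93.4800 89.8700 85.9100 84.0100 64.9600 40.7700] k=[94 94 94 94 94 89 85 85 67 36]
t=9: x=[94.0000 94.0000 94.0000 94.0000 93.3500 89.1300 85.5200 82.6600 65.3100 40.0300] k=[94 94 94 94 94 94 81 87 63 44]
t=10: x=[94.0000 94.0000 94.0000 94.0000 94.0000 92.3100 83.4700 83.1000 63.6500 46.4700] k=[94 94 94 94 94 94 83 79 66 43]
t=11: x=[94.0000 94.0000 94.0000 94.0000 94.0000 92.5700 83.9100 77.8300 64.7000 45.9900] k=[94 94 94 94 94 94 80 83 60 50]
t=12: x=[94.0000 94.0000 94.0000 94.0000 94.0000 92.1800 82.2100 79.6200 61.6900 51.3000] k=[94 94 94 94 94 91 84 83 59 54]
t=13: x=[94.0000 94.0000 94.0000 94.0000 93.6100 90.4800 84.7800 80.0100 61.4700 54.6500] k=[94 94 94 94 91 86 86 84 57 60]
t=14: x=[94.0000 94.0000 94.0000 93.6100 90.7400 86.6500 85.7400 80.7500 60.9000 59.6100] k=[94 94 94 89 89 83 91 82 60 63]
t=15: x=[94.0000 94.0000 93.3500 89.6500 88.2200 84.8200 88.7900 80.3100 63.2500 62.6100] k=[94 94 91 92 93 81 94 85 62 67]
t=16: x=[94.0000 93.6100 91.5200 92.0000 91.3100 84.2500 91.1400 83.1800 65.6400 66.3500] k=[94 94 94 92 93 86 94 83 69 67]
t=17: x=[94.0000 94.0000 93.7400 92.3900 91.9600 87.9500 91.5300 82.6100 70.5600 67.2600] k=[94 94 94 94 92 87 92 78 70 64]
t=18: x=[94.0000 94.0000 94.0000 93.7400 91.6100 88.3000 89.5300 78.7800 70.2600 64.7800] k=[94 94 94 94 92 83 90 83 74 60]
t=19: x=[94.0000 94.0000 94.0000 93.7400 91.0900 85.0800 88.1800 82.7400 73.3500 61.8200] k=[94 94 94 94 94 83 84 82 76 66]
t=20: x=[94.0000 94.0000 94.0000 94.0000 92.5700 84.5600 83.6100 81.4800 75.4800 67.3000] k=[94 94 94 94 94 81 83 81 72 69]
t=21: x=[94.0000 94.0000 94.0000 94.0000 92.3100 82.9500 82.4800 80.0900 72.7800 69.3900] k=[94 94 94 94 94 86 79 76 68 67]
t=22: x=[94.0000 94.0000 94.0000 94.0000 92.9600 86.1300 79.5200 75.3500 68.9100 67.1300] k=[94 94 94 94 93 83 75 79 66 69]
t=23: x=[94.0000 94.0000 94.0000 93.8700 91.8300 83.2600 76.5600 76.7900 68.0800 68.6100] k=[94 94 94 94 92 85 78 77 73 67]

0.9021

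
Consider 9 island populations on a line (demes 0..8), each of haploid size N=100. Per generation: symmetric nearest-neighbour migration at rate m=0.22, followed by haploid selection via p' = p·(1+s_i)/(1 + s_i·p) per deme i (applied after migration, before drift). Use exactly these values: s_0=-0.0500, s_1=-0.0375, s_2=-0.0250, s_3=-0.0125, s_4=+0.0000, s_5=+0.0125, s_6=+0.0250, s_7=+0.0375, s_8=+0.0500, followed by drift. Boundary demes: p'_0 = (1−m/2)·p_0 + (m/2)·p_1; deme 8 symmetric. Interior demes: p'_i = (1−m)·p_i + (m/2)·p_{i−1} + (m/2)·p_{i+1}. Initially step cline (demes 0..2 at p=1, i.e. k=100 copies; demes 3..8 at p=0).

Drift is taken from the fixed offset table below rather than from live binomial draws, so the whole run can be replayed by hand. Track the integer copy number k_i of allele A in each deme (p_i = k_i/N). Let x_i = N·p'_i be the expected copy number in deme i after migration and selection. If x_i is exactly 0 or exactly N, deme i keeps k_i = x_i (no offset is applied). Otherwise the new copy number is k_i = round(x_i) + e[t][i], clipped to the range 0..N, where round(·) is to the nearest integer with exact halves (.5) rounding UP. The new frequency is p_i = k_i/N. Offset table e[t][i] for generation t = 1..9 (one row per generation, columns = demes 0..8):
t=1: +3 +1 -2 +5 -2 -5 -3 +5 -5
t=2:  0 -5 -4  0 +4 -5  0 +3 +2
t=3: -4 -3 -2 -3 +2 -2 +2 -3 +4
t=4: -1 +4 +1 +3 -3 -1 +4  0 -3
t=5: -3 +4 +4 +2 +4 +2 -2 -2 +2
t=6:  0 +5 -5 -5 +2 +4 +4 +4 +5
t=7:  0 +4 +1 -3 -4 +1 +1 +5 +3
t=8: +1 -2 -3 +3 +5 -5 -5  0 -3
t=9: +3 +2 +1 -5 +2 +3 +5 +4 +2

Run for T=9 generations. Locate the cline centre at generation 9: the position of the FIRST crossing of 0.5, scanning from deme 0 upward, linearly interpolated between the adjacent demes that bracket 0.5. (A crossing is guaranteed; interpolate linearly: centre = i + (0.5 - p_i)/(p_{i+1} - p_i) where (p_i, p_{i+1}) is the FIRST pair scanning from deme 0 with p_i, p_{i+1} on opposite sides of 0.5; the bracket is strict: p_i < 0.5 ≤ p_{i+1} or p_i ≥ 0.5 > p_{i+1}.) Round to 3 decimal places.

t=0: k=[100 100 100 0 0 0 0 0 0]
t=1: x=[100.0000 100.0000 88.7497 10.8775 0.0000 0.0000 0.0000 0.0000 0.0000] k=[100 100 87 16 0 0 0 0 0]
t=2: x=[100.0000 98.5151 80.2214 21.8346 1.7600 0.0000 0.0000 0.0000 0.0000] k=[100 94 76 22 6 0 0 0 0]
t=3: x=[99.3055 92.4164 71.5272 25.9376 7.1000 0.6682 0.0000 0.0000 0.0000] k=[95 89 70 23 9 0 0 0 0]
t=4: x=[94.0598 87.1480 66.3572 26.3850 9.5500 1.0023 0.0000 0.0000 0.0000] k=[93 91 67 29 7 0 0 0 0]
t=5: x=[92.4288 88.1876 64.8853 30.4927 8.6500 0.7795 0.0000 0.0000 0.0000] k=[89 92 69 32 13 3 0 0 0]
t=6: x=[88.8311 88.7644 66.9018 33.6984 13.9900 3.8153 0.3382 0.0000 0.0000] k=[89 94 62 29 16 8 4 0 0]
t=7: x=[89.0602 89.5785 61.2911 30.9306 16.5500 8.5365 4.0959 0.4564 0.0000] k=[89 94 62 28 13 10 5 5 0]
t=8: x=[89.0602 89.5785 61.1804 29.8261 14.3200 9.8902 5.6809 4.6092 0.5773] k=[90 88 58 33 19 5 1 5 0]
t=9: x=[89.2997 84.4240 57.9343 33.9275 19.0000 6.1715 1.9261 4.1541 0.5773] k=[92 86 59 29 21 9 7 8 3]

2.300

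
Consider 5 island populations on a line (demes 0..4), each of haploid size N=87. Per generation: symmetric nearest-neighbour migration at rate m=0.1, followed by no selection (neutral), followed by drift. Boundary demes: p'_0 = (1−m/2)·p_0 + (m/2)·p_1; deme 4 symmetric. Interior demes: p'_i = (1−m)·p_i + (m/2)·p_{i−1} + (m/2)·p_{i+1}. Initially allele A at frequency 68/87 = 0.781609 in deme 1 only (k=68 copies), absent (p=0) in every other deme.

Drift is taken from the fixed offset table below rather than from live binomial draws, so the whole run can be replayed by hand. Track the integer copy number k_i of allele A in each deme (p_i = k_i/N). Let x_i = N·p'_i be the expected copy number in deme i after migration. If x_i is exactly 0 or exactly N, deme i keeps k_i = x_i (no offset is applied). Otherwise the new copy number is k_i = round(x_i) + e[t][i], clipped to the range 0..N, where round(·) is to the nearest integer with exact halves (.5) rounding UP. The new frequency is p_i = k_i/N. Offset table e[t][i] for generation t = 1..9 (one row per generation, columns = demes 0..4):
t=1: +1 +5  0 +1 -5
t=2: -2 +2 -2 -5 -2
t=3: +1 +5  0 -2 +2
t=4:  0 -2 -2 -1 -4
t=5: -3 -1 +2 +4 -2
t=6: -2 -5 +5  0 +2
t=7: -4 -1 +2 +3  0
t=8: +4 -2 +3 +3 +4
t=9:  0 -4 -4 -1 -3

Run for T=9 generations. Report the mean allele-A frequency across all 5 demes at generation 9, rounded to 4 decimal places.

t=0: k=[0 68 0 0 0]
t=1: x=[3.4000 61.2000 3.4000 0.0000 0.0000] k=[4 66 3 0 0]
t=2: x=[7.1000 59.7500 6.0000 0.1500 0.0000] k=[5 62 4 0 0]
t=3: x=[7.8500 56.2500 6.7000 0.2000 0.0000] k=[9 61 7 0 0]
t=4: x=[11.6000 55.7000 9.3500 0.3500 0.0000] k=[12 54 7 0 0]
t=5: x=[14.1000 49.5500 9.0000 0.3500 0.0000] k=[11 49 11 4 0]
t=6: x=[12.9000 45.2000 12.5500 4.1500 0.2000] k=[11 40 18 4 2]
t=7: x=[12.4500 37.4500 18.4000 4.6000 2.1000] k=[8 36 20 8 2]
t=8: x=[9.4000 33.8000 20.2000 8.3000 2.3000] k=[13 32 23 11 6]
t=9: x=[13.9500 30.6000 22.8500 11.3500 6.2500] k=[14 27 19 10 3]

0.1678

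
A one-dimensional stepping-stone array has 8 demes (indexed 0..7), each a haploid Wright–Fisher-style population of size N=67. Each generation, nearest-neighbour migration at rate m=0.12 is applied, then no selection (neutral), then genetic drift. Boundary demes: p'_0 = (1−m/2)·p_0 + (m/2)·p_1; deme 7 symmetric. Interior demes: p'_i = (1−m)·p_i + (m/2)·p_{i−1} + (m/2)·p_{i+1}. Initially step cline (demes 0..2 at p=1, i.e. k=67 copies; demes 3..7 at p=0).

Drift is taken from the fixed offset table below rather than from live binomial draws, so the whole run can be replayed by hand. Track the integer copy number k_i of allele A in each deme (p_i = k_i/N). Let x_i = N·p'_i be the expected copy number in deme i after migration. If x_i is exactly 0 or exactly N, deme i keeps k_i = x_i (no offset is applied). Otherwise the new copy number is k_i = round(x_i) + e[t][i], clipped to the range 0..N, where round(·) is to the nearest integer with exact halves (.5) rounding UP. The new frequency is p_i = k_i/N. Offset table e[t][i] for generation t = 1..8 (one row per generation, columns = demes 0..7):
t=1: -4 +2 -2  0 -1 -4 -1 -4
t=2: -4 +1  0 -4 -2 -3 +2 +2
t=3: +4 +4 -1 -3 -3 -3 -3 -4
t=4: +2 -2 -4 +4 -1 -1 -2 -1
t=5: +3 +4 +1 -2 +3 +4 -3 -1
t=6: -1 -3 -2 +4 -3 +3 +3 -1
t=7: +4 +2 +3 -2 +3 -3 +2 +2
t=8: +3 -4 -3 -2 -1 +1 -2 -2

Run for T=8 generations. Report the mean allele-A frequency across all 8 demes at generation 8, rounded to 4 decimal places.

0.3507

t=0: k=[67 67 67 0 0 0 0 0]
t=1: x=[67.0000 67.0000 62.9800 4.0200 0.0000 0.0000 0.0000 0.0000] k=[67 67 61 4 0 0 0 0]
t=2: x=[67.0000 66.6400 57.9400 7.1800 0.2400 0.0000 0.0000 0.0000] k=[67 67 58 3 0 0 0 0]
t=3: x=[67.0000 66.4600 55.2400 6.1200 0.1800 0.0000 0.0000 0.0000] k=[67 67 54 3 0 0 0 0]
t=4: x=[67.0000 66.2200 51.7200 5.8800 0.1800 0.0000 0.0000 0.0000] k=[67 64 48 10 0 0 0 0]
t=5: x=[66.8200 63.2200 46.6800 11.6800 0.6000 0.0000 0.0000 0.0000] k=[67 67 48 10 4 0 0 0]
t=6: x=[67.0000 65.8600 46.8600 11.9200 4.1200 0.2400 0.0000 0.0000] k=[67 63 45 16 1 3 0 0]
t=7: x=[66.7600 62.1600 44.3400 16.8400 2.0200 2.7000 0.1800 0.0000] k=[67 64 47 15 5 0 2 0]
t=8: x=[66.8200 63.1600 46.1000 16.3200 5.3000 0.4200 1.7600 0.1200] k=[67 59 43 14 4 1 0 0]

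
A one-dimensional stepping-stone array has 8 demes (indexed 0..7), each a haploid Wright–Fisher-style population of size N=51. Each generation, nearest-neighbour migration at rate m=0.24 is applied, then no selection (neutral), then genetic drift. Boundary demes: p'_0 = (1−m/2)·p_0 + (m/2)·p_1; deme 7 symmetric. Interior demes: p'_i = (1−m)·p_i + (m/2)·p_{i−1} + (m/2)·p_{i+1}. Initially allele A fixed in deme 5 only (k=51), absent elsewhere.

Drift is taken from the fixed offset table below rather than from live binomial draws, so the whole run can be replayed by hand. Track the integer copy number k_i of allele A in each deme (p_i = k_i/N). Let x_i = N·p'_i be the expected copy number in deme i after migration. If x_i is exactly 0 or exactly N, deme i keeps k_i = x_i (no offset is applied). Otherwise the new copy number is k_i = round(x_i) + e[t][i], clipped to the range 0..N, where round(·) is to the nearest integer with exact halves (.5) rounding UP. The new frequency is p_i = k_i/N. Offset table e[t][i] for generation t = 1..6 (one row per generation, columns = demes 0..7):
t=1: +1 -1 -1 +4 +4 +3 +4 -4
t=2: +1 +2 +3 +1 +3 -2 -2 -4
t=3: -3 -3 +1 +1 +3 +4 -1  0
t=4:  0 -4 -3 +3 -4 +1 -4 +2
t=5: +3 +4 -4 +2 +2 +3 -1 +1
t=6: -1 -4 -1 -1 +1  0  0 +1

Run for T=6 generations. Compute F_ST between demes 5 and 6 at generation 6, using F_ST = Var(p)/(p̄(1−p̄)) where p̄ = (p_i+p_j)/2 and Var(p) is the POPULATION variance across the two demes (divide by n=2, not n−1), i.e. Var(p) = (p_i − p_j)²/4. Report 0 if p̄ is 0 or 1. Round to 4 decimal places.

t=0: k=[0 0 0 0 0 51 0 0]
t=1: x=[0.0000 0.0000 0.0000 0.0000 6.1200 38.7600 6.1200 0.0000] k=[0 0 0 0 10 42 10 0]
t=2: x=[0.0000 0.0000 0.0000 1.2000 12.6400 34.3200 12.6400 1.2000] k=[0 0 0 2 16 32 11 0]
t=3: x=[0.0000 0.0000 0.2400 3.4400 16.2400 27.5600 12.2000 1.3200] k=[0 0 1 4 19 32 11 1]
t=4: x=[0.0000 0.1200 1.2400 5.4400 18.7600 27.9200 12.3200 2.2000] k=[0 0 0 8 15 29 8 4]
t=5: x=[0.0000 0.0000 0.9600 7.8800 15.8400 24.8000 10.0400 4.4800] k=[0 0 0 10 18 28 9 5]
t=6: x=[0.0000 0.0000 1.2000 9.7600 18.2400 24.5200 10.8000 5.4800] k=[0 0 0 9 19 25 11 6]

0.0825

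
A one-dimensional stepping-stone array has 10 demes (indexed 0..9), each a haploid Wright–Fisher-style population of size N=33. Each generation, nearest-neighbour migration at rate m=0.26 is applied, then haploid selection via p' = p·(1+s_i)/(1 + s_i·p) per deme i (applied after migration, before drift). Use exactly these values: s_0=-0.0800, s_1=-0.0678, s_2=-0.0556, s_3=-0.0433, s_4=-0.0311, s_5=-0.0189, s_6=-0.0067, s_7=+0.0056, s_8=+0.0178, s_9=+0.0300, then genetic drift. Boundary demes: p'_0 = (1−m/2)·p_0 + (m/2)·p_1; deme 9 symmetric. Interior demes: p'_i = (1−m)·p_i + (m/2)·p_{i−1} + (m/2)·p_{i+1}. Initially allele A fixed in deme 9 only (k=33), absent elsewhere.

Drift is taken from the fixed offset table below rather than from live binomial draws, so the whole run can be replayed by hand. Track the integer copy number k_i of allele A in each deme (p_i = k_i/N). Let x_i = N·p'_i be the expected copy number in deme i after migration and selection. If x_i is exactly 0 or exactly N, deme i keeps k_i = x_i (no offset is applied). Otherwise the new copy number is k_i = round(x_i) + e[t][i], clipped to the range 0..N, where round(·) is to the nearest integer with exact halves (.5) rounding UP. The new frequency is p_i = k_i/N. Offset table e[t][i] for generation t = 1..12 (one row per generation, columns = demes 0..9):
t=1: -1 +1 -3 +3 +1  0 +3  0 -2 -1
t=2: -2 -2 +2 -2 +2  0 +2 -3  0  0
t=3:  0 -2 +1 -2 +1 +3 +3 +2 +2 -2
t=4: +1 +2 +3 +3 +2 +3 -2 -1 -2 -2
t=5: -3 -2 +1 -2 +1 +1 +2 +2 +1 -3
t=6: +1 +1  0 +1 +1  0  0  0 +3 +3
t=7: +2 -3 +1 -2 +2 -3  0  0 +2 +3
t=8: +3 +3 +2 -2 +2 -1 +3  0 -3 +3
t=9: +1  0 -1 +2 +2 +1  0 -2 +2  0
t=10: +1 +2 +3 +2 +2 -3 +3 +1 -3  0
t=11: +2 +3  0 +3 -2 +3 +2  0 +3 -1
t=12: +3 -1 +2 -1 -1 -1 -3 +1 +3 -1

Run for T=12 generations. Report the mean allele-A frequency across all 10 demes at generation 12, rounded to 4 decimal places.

0.1727

t=0: k=[0 0 0 0 0 0 0 0 0 33]
t=1: x=[0.0000 0.0000 0.0000 0.0000 0.0000 0.0000 0.0000 0.0000 4.3563 28.8191] k=[0 0 0 0 0 0 0 0 2 28]
t=2: x=[0.0000 0.0000 0.0000 0.0000 0.0000 0.0000 0.0000 0.2614 5.1968 24.8035] k=[0 0 0 0 0 0 0 0 5 25]
t=3: x=[0.0000 0.0000 0.0000 0.0000 0.0000 0.0000 0.0000 0.6536 7.0473 22.6115] k=[0 0 0 0 0 0 0 3 9 21]
t=4: x=[0.0000 0.0000 0.0000 0.0000 0.0000 0.0000 0.3874 3.4070 9.9018 19.6755] k=[0 0 0 0 0 0 0 2 8 18]
t=5: x=[0.0000 0.0000 0.0000 0.0000 0.0000 0.0000 0.2583 2.5330 8.6320 16.9438] k=[0 0 0 0 0 0 2 5 10 14]
t=6: x=[0.0000 0.0000 0.0000 0.0000 0.0000 0.2551 2.1166 5.2847 9.9925 13.7163] k=[0 0 0 0 0 0 2 5 13 17]
t=7: x=[0.0000 0.0000 0.0000 0.0000 0.0000 0.2551 2.1166 5.6762 12.6172 16.7238] k=[0 0 0 0 0 0 2 6 15 20]
t=8: x=[0.0000 0.0000 0.0000 0.0000 0.0000 0.2551 2.2459 6.6797 14.6235 19.5860] k=[0 0 0 0 0 0 5 7 12 23]
t=9: x=[0.0000 0.0000 0.0000 0.0000 0.0000 0.6380 4.5834 7.4221 12.9184 21.7898] k=[0 0 0 0 0 2 5 5 15 22]
t=10: x=[0.0000 0.0000 0.0000 0.0000 0.2520 2.0923 4.5834 6.3285 14.7538 21.3141] k=[0 0 0 0 2 0 8 7 12 21]
t=11: x=[0.0000 0.0000 0.0000 0.2488 1.4360 1.2764 6.7937 7.8133 12.6574 20.0632] k=[0 0 0 3 0 4 9 8 16 19]
t=12: x=[0.0000 0.0000 0.3686 2.1301 0.8825 4.0616 8.1786 9.2070 15.4949 18.8494] k=[0 0 2 1 0 3 5 10 18 18]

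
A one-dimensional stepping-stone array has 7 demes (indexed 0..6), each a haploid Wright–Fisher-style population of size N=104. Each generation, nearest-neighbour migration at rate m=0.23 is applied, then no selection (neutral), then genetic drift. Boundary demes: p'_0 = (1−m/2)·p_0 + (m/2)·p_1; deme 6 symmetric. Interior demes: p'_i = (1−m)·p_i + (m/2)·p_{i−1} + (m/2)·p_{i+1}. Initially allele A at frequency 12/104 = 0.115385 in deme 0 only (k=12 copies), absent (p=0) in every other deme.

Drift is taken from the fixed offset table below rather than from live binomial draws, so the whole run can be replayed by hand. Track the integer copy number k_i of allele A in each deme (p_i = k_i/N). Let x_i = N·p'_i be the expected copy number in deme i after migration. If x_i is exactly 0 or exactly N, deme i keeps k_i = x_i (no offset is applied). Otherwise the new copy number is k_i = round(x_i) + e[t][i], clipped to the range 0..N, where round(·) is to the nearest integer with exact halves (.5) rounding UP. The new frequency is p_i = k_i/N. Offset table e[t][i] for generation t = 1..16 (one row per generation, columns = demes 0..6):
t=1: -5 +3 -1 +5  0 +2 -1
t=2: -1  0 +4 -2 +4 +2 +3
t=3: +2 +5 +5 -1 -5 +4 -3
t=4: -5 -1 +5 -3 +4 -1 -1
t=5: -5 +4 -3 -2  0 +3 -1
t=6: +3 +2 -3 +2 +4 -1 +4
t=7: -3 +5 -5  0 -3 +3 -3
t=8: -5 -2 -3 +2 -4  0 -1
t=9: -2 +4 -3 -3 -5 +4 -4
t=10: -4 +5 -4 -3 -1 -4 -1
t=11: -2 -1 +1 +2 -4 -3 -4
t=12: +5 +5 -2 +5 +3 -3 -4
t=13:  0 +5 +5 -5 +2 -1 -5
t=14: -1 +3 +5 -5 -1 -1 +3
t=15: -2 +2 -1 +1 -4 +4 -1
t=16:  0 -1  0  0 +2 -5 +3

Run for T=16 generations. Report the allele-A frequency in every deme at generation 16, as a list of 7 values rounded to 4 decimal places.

t=0: k=[12 0 0 0 0 0 0]
t=1: x=[10.6200 1.3800 0.0000 0.0000 0.0000 0.0000 0.0000] k=[6 4 0 0 0 0 0]
t=2: x=[5.7700 3.7700 0.4600 0.0000 0.0000 0.0000 0.0000] k=[5 4 4 0 0 0 0]
t=3: x=[4.8850 4.1150 3.5400 0.4600 0.0000 0.0000 0.0000] k=[7 9 9 0 0 0 0]
t=4: x=[7.2300 8.7700 7.9650 1.0350 0.0000 0.0000 0.0000] k=[2 8 13 0 0 0 0]
t=5: x=[2.6900 7.8850 10.9300 1.4950 0.0000 0.0000 0.0000] k=[0 12 8 0 0 0 0]
t=6: x=[1.3800 10.1600 7.5400 0.9200 0.0000 0.0000 0.0000] k=[4 12 5 3 0 0 0]
t=7: x=[4.9200 10.2750 5.5750 2.8850 0.3450 0.0000 0.0000] k=[2 15 1 3 0 0 0]
t=8: x=[3.4950 11.8950 2.8400 2.4250 0.3450 0.0000 0.0000] k=[0 10 0 4 0 0 0]
t=9: x=[1.1500 7.7000 1.6100 3.0800 0.4600 0.0000 0.0000] k=[0 12 0 0 0 0 0]
t=10: x=[1.3800 9.2400 1.3800 0.0000 0.0000 0.0000 0.0000] k=[0 14 0 0 0 0 0]
t=11: x=[1.6100 10.7800 1.6100 0.0000 0.0000 0.0000 0.0000] k=[0 10 3 0 0 0 0]
t=12: x=[1.1500 8.0450 3.4600 0.3450 0.0000 0.0000 0.0000] k=[6 13 1 5 0 0 0]
t=13: x=[6.8050 10.8150 2.8400 3.9650 0.5750 0.0000 0.0000] k=[7 16 8 0 3 0 0]
t=14: x=[8.0350 14.0450 8.0000 1.2650 2.3100 0.3450 0.0000] k=[7 17 13 0 1 0 0]
t=15: x=[8.1500 15.3900 11.9650 1.6100 0.7700 0.1150 0.0000] k=[6 17 11 3 0 4 0]
t=16: x=[7.2650 15.0450 10.7700 3.5750 0.8050 3.0800 0.4600] k=[7 14 11 4 3 0 3]

[0.0673, 0.1346, 0.1058, 0.0385, 0.0288, 0.0000, 0.0288]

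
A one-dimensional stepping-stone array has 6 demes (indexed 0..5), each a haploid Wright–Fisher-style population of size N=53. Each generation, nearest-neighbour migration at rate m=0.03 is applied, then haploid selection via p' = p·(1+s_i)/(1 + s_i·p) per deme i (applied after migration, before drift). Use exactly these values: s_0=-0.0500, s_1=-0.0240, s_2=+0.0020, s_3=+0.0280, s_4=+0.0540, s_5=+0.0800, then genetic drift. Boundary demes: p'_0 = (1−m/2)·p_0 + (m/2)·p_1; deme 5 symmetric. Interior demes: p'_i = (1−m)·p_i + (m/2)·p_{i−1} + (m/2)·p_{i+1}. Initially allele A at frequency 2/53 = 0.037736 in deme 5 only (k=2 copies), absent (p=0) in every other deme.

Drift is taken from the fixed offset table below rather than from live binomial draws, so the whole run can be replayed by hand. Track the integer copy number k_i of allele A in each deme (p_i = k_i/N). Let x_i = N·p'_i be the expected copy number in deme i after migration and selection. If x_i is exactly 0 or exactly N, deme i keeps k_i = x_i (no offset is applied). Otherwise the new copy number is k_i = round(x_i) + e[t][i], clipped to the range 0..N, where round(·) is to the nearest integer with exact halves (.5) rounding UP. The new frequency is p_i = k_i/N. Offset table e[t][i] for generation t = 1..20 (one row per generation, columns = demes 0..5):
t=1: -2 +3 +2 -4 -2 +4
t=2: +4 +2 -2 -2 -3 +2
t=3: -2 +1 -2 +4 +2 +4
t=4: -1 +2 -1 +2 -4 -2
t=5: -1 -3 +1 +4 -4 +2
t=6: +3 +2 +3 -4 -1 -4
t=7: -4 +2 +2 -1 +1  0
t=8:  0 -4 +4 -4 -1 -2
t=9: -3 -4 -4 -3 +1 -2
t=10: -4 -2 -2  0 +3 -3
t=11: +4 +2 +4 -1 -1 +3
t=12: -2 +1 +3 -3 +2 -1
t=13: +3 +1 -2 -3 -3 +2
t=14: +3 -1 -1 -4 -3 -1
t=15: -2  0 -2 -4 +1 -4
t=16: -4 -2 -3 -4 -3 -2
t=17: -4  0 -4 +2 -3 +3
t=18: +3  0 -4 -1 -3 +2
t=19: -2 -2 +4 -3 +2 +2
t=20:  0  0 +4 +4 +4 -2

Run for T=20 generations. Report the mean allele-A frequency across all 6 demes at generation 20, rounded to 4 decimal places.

t=0: k=[0 0 0 0 0 2]
t=1: x=[0.0000 0.0000 0.0000 0.0000 0.0316 2.1213] k=[0 0 0 0 0 6]
t=2: x=[0.0000 0.0000 0.0000 0.0000 0.0949 6.3264] k=[0 0 0 0 0 8]
t=3: x=[0.0000 0.0000 0.0000 0.0000 0.1265 8.4104] k=[0 0 0 0 2 12]
t=4: x=[0.0000 0.0000 0.0000 0.0308 2.2297 12.5731] k=[0 0 0 2 0 11]
t=5: x=[0.0000 0.0000 0.0301 1.9923 0.2055 11.5135] k=[0 0 1 6 0 14]
t=6: x=[0.0000 0.0146 1.0621 5.9799 0.3161 14.5895] k=[0 2 4 2 0 11]
t=7: x=[0.0285 1.9538 3.9473 2.0538 0.2055 11.5135] k=[0 4 6 1 1 12]
t=8: x=[0.0570 3.8817 5.9055 1.1045 1.2265 12.5575] k=[0 0 10 0 0 11]
t=9: x=[0.0000 0.1464 9.7158 0.1542 0.1739 11.5135] k=[0 0 6 0 1 10]
t=10: x=[0.0000 0.0878 5.8304 0.1079 1.1791 10.4979] k=[0 0 4 0 4 7]
t=11: x=[0.0000 0.0586 3.8872 0.1234 4.1832 7.4334] k=[0 2 8 0 3 10]
t=12: x=[0.0285 2.0124 7.8033 0.1696 3.2152 10.5293] k=[0 3 11 0 5 10]
t=13: x=[0.0428 3.0054 10.7321 0.2467 5.2433 10.5608] k=[3 4 9 0 2 13]
t=14: x=[2.8724 3.9699 8.8047 0.1696 2.2454 13.5984] k=[6 3 8 0 0 13]
t=15: x=[5.6892 3.0494 7.8183 0.1234 0.2055 13.5672] k=[4 3 6 0 1 10]
t=16: x=[3.8000 2.9907 5.8754 0.1079 1.1791 10.4979] k=[0 1 3 0 0 8]
t=17: x=[0.0143 0.9911 2.9305 0.0463 0.1265 8.4104] k=[0 1 0 2 0 11]
t=18: x=[0.0143 0.9471 0.0451 1.9923 0.2055 11.5135] k=[3 1 0 1 0 14]
t=19: x=[2.8294 0.9911 0.0301 0.9966 0.2371 14.5895] k=[1 0 4 0 2 17]
t=20: x=[0.9366 0.0732 3.8872 0.0925 2.3084 17.6696] k=[1 0 8 4 6 16]

0.1101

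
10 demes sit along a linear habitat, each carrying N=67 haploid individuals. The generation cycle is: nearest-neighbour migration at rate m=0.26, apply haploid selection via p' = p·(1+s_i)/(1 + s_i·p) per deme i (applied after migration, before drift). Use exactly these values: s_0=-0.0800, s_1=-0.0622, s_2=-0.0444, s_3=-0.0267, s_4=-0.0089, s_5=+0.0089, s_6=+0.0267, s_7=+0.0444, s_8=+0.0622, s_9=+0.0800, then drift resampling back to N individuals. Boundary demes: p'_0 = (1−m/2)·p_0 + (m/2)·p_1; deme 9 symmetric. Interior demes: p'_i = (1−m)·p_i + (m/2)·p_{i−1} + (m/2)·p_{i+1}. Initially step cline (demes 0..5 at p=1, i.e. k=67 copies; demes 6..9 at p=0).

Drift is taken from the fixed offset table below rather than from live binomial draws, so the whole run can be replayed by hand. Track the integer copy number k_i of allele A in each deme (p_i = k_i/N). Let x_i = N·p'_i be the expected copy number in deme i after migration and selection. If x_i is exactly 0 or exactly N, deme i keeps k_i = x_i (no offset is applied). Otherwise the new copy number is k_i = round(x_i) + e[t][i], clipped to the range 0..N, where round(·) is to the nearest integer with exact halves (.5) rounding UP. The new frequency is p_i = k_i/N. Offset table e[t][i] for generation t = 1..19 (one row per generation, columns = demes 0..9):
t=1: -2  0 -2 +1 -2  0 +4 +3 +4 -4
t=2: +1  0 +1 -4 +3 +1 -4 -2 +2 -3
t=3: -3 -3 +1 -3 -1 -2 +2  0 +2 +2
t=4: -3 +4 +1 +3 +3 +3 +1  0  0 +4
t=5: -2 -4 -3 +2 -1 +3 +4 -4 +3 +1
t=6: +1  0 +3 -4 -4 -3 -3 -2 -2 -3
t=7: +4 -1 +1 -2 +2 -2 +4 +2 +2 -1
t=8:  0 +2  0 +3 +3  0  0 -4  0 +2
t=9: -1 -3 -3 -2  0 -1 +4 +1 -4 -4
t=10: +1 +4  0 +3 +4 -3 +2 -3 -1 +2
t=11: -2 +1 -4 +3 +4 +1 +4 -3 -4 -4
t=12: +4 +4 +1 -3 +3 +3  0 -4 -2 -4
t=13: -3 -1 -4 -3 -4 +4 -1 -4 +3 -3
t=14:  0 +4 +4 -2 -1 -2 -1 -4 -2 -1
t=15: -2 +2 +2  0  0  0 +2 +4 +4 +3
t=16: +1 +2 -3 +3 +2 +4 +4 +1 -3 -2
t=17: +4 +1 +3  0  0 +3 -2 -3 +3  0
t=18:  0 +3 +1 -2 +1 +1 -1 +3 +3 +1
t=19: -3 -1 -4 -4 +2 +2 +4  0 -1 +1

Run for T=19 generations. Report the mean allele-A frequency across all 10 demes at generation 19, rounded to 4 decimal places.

0.6478

t=0: k=[67 67 67 67 67 67 0 0 0 0]
t=1: x=[67.0000 67.0000 67.0000 67.0000 67.0000 58.3569 8.9116 0.0000 0.0000 0.0000] k=[67 67 67 67 67 58 13 0 0 0]
t=2: x=[67.0000 67.0000 67.0000 67.0000 65.8197 53.4162 17.4985 1.7631 0.0000 0.0000] k=[67 67 67 67 67 54 13 0 0 0]
t=3: x=[67.0000 67.0000 67.0000 67.0000 65.2952 50.4706 16.9717 1.7631 0.0000 0.0000] k=[67 67 67 67 64 48 19 2 0 0]
t=4: x=[67.0000 67.0000 67.0000 66.5994 62.2709 46.4365 20.9374 4.1146 0.2761 0.0000] k=[67 67 67 67 65 49 22 4 0 0]
t=5: x=[67.0000 67.0000 67.0000 66.7329 63.1477 47.6920 23.5710 6.0551 0.5521 0.0000] k=[67 67 67 67 62 51 28 2 4 0]
t=6: x=[67.0000 67.0000 67.0000 66.3323 61.1726 49.5546 28.0387 5.8685 3.4101 0.5613] k=[67 67 67 62 57 47 25 4 1 0]
t=7: x=[67.0000 67.0000 66.3201 61.8733 56.2697 45.5694 25.5451 6.5938 1.3368 0.1404] k=[67 67 67 60 58 44 30 9 3 0]
t=8: x=[67.0000 67.0000 66.0483 60.4927 56.3602 44.1336 29.5244 11.3538 3.5896 0.4210] k=[67 67 66 63 59 44 30 7 4 2]
t=9: x=[67.0000 66.8614 65.6826 62.7639 57.4973 44.2633 29.2636 9.9629 4.3701 2.4342] k=[67 64 63 61 57 43 33 11 0 0]
t=10: x=[66.5763 64.0862 62.6905 60.5847 55.6158 43.6550 31.8800 12.8758 1.5169 0.0000] k=[67 67 63 64 60 41 34 10 1 0]
t=11: x=[67.0000 66.4458 63.5025 63.2555 57.9804 42.6974 32.2305 12.3825 2.1628 0.1404] k=[67 67 60 66 62 44 36 9 0 0]
t=12: x=[67.0000 66.0305 61.4637 64.6391 60.1250 45.4298 33.9713 11.7552 1.2414 0.0000] k=[67 67 62 62 63 48 34 8 0 0]
t=13: x=[67.0000 66.3073 62.4616 62.0064 60.8704 48.2499 32.8811 10.7256 1.1036 0.0000] k=[67 65 58 59 57 52 32 7 4 0]
t=14: x=[66.7175 64.1816 58.7159 58.4094 56.5313 50.1619 31.7899 10.2309 4.0960 0.5613] k=[67 67 63 56 56 48 31 6 2 0]
t=15: x=[67.0000 66.4458 62.4200 56.6759 54.8715 46.9547 30.3970 9.0652 2.3955 0.2807] k=[67 67 64 57 55 47 32 13 6 3]
t=16: x=[67.0000 66.5843 63.3254 57.4301 54.1273 46.2172 31.9201 15.0611 6.8839 3.6464] k=[67 67 60 60 56 50 36 16 4 2]
t=17: x=[67.0000 66.0305 60.6538 59.2974 55.6560 49.0766 35.6599 17.5979 5.6021 2.4342] k=[67 67 64 59 56 52 34 15 9 2]
t=18: x=[67.0000 66.5843 63.5962 59.0728 55.7868 50.2914 34.3112 17.2404 9.3448 3.1319] k=[67 67 65 57 57 51 33 20 12 4]
t=19: x=[67.0000 66.7228 64.0964 57.8279 56.1389 49.5546 34.0913 21.2757 12.6060 5.4106] k=[67 66 60 54 58 52 38 21 12 6]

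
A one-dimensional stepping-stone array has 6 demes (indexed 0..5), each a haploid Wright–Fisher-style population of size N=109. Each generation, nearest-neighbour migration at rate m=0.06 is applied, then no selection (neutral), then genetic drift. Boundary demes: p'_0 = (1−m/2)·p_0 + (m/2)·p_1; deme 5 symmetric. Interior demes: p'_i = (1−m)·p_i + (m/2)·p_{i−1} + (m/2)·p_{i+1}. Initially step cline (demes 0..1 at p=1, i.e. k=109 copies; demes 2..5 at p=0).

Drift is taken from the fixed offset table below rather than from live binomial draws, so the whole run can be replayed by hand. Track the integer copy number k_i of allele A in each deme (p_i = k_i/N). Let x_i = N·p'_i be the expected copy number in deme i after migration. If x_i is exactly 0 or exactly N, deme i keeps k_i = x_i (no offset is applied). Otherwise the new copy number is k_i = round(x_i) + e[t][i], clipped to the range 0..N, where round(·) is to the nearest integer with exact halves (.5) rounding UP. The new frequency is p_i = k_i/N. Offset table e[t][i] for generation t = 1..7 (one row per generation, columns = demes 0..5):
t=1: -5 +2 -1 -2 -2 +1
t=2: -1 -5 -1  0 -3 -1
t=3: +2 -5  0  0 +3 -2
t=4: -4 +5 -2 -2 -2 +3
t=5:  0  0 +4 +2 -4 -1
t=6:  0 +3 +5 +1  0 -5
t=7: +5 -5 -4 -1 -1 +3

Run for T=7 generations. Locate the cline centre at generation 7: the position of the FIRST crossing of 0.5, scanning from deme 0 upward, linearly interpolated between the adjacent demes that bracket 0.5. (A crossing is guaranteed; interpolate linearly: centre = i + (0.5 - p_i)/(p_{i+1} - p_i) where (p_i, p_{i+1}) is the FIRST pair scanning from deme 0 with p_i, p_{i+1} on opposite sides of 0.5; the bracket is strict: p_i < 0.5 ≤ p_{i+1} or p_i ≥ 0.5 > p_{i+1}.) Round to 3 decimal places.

t=0: k=[109 109 0 0 0 0]
t=1: x=[109.0000 105.7300 3.2700 0.0000 0.0000 0.0000] k=[109 108 2 0 0 0]
t=2: x=[108.9700 104.8500 5.1200 0.0600 0.0000 0.0000] k=[108 100 4 0 0 0]
t=3: x=[107.7600 97.3600 6.7600 0.1200 0.0000 0.0000] k=[109 92 7 0 0 0]
t=4: x=[108.4900 89.9600 9.3400 0.2100 0.0000 0.0000] k=[104 95 7 0 0 0]
t=5: x=[103.7300 92.6300 9.4300 0.2100 0.0000 0.0000] k=[104 93 13 2 0 0]
t=6: x=[103.6700 90.9300 15.0700 2.2700 0.0600 0.0000] k=[104 94 20 3 0 0]
t=7: x=[103.7000 92.0800 21.7100 3.4200 0.0900 0.0000] k=[109 87 18 2 0 0]

1.471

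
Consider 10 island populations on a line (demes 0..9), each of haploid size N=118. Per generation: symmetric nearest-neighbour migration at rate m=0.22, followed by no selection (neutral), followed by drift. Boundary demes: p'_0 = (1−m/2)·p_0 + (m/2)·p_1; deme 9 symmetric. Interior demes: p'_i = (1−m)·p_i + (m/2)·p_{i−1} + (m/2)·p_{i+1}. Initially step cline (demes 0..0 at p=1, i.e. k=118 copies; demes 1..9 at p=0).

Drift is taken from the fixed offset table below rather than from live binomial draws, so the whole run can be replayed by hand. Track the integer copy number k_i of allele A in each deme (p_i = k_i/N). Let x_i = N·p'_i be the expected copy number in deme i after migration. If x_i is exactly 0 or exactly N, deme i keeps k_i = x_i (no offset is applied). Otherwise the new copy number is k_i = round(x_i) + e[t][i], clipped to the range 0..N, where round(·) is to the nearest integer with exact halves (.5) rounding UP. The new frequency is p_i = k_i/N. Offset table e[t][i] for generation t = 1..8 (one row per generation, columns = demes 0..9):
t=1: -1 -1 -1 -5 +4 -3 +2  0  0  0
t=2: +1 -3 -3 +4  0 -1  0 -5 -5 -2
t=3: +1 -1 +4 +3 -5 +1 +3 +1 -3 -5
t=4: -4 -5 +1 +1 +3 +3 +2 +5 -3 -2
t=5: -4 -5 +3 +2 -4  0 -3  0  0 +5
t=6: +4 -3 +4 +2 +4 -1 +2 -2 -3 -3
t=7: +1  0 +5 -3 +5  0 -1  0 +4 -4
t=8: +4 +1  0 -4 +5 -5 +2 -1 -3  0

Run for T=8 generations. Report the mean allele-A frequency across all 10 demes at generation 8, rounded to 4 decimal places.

0.1076

t=0: k=[118 0 0 0 0 0 0 0 0 0]
t=1: x=[105.0200 12.9800 0.0000 0.0000 0.0000 0.0000 0.0000 0.0000 0.0000 0.0000] k=[104 12 0 0 0 0 0 0 0 0]
t=2: x=[93.8800 20.8000 1.3200 0.0000 0.0000 0.0000 0.0000 0.0000 0.0000 0.0000] k=[95 18 0 0 0 0 0 0 0 0]
t=3: x=[86.5300 24.4900 1.9800 0.0000 0.0000 0.0000 0.0000 0.0000 0.0000 0.0000] k=[88 23 6 0 0 0 0 0 0 0]
t=4: x=[80.8500 28.2800 7.2100 0.6600 0.0000 0.0000 0.0000 0.0000 0.0000 0.0000] k=[77 23 8 2 0 0 0 0 0 0]
t=5: x=[71.0600 27.2900 8.9900 2.4400 0.2200 0.0000 0.0000 0.0000 0.0000 0.0000] k=[67 22 12 4 0 0 0 0 0 0]
t=6: x=[62.0500 25.8500 12.2200 4.4400 0.4400 0.0000 0.0000 0.0000 0.0000 0.0000] k=[66 23 16 6 4 0 0 0 0 0]
t=7: x=[61.2700 26.9600 15.6700 6.8800 3.7800 0.4400 0.0000 0.0000 0.0000 0.0000] k=[62 27 21 4 9 0 0 0 0 0]
t=8: x=[58.1500 30.1900 19.7900 6.4200 7.4600 0.9900 0.0000 0.0000 0.0000 0.0000] k=[62 31 20 2 12 0 0 0 0 0]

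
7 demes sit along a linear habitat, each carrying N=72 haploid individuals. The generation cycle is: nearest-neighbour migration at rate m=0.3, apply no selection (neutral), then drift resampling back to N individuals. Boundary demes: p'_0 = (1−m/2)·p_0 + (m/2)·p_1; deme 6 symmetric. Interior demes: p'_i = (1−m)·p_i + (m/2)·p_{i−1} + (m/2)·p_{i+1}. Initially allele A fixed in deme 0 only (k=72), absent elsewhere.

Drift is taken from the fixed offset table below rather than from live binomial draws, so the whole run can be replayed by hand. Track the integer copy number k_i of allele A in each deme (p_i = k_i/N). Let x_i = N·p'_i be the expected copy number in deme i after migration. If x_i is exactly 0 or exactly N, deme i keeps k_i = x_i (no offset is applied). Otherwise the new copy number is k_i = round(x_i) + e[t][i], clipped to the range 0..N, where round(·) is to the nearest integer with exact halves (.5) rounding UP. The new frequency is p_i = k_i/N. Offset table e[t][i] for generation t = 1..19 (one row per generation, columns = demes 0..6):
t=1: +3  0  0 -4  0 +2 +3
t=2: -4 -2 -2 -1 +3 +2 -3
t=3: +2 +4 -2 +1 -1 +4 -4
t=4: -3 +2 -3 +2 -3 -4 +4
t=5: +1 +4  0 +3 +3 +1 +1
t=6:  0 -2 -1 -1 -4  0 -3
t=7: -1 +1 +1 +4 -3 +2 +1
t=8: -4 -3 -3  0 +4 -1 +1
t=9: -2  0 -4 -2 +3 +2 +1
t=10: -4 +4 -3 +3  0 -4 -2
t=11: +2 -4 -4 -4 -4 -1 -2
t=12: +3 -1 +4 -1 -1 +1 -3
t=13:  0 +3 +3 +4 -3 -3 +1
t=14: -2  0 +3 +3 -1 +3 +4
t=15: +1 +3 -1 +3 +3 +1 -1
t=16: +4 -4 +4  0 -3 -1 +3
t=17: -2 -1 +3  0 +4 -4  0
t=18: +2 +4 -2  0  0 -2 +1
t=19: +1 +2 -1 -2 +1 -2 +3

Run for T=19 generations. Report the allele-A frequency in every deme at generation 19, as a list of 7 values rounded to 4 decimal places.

t=0: k=[72 0 0 0 0 0 0]
t=1: x=[61.2000 10.8000 0.0000 0.0000 0.0000 0.0000 0.0000] k=[64 11 0 0 0 0 0]
t=2: x=[56.0500 17.3000 1.6500 0.0000 0.0000 0.0000 0.0000] k=[52 15 0 0 0 0 0]
t=3: x=[46.4500 18.3000 2.2500 0.0000 0.0000 0.0000 0.0000] k=[48 22 0 0 0 0 0]
t=4: x=[44.1000 22.6000 3.3000 0.0000 0.0000 0.0000 0.0000] k=[41 25 0 0 0 0 0]
t=5: x=[38.6000 23.6500 3.7500 0.0000 0.0000 0.0000 0.0000] k=[40 28 4 0 0 0 0]
t=6: x=[38.2000 26.2000 7.0000 0.6000 0.0000 0.0000 0.0000] k=[38 24 6 0 0 0 0]
t=7: x=[35.9000 23.4000 7.8000 0.9000 0.0000 0.0000 0.0000] k=[35 24 9 5 0 0 0]
t=8: x=[33.3500 23.4000 10.6500 4.8500 0.7500 0.0000 0.0000] k=[29 20 8 5 5 0 0]
t=9: x=[27.6500 19.5500 9.3500 5.4500 4.2500 0.7500 0.0000] k=[26 20 5 3 7 3 0]
t=10: x=[25.1000 18.6500 6.9500 3.9000 5.8000 3.1500 0.4500] k=[21 23 4 7 6 0 0]
t=11: x=[21.3000 19.8500 7.3000 6.4000 5.2500 0.9000 0.0000] k=[23 16 3 2 1 0 0]
t=12: x=[21.9500 15.1000 4.8000 2.0000 1.0000 0.1500 0.0000] k=[25 14 9 1 0 1 0]
t=13: x=[23.3500 14.9000 8.5500 2.0500 0.3000 0.7000 0.1500] k=[23 18 12 6 0 0 1]
t=14: x=[22.2500 17.8500 12.0000 6.0000 0.9000 0.1500 0.8500] k=[20 18 15 9 0 3 5]
t=15: x=[19.7000 17.8500 14.5500 8.5500 1.8000 2.8500 4.7000] k=[21 21 14 12 5 4 4]
t=16: x=[21.0000 19.9500 14.7500 11.2500 5.9000 4.1500 4.0000] k=[25 16 19 11 3 3 7]
t=17: x=[23.6500 17.8000 17.3500 11.0000 4.2000 3.6000 6.4000] k=[22 17 20 11 8 0 6]
t=18: x=[21.2500 18.2000 18.2000 11.9000 7.2500 2.1000 5.1000] k=[23 22 16 12 7 0 6]
t=19: x=[22.8500 21.2500 16.3000 11.8500 6.7000 1.9500 5.1000] k=[24 23 15 10 8 0 8]

[0.3333, 0.3194, 0.2083, 0.1389, 0.1111, 0.0000, 0.1111]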